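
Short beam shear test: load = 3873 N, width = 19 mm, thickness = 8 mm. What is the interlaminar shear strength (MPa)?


ILSS = 3F/(4bh) = 3*3873/(4*19*8) = 19.11 MPa

19.11 MPa


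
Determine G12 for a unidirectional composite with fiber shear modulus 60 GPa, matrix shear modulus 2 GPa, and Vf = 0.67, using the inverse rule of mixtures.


1/G12 = Vf/Gf + (1-Vf)/Gm = 0.67/60 + 0.33/2
G12 = 5.68 GPa

5.68 GPa


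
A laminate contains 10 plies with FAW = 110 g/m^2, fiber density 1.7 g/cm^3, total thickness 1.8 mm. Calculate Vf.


Vf = n * FAW / (rho_f * h * 1000) = 10 * 110 / (1.7 * 1.8 * 1000) = 0.3595

0.3595


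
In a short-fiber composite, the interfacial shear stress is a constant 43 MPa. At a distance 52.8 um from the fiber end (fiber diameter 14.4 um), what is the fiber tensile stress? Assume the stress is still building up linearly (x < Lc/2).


Force balance: sigma_f * (pi*d^2/4) = tau * (pi*d) * x  ->  sigma_f = 4 * tau * x / d
sigma_f = 4 * 43 * 52.8 / 14.4 = 630.7 MPa

630.7 MPa


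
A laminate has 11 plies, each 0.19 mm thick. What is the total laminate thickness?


h = n * t_ply = 11 * 0.19 = 2.09 mm

2.09 mm


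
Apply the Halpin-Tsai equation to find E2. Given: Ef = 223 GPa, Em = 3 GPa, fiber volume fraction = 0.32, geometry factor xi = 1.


eta = (Ef/Em - 1)/(Ef/Em + xi) = (74.3333 - 1)/(74.3333 + 1) = 0.9735
E2 = Em*(1+xi*eta*Vf)/(1-eta*Vf) = 5.71 GPa

5.71 GPa


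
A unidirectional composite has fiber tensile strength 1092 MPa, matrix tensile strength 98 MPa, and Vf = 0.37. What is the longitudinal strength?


sigma_1 = sigma_f*Vf + sigma_m*(1-Vf) = 1092*0.37 + 98*0.63 = 465.8 MPa

465.8 MPa


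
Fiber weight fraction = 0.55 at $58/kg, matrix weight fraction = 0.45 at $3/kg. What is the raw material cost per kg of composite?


Cost = cost_f*Wf + cost_m*Wm = 58*0.55 + 3*0.45 = $33.25/kg

$33.25/kg


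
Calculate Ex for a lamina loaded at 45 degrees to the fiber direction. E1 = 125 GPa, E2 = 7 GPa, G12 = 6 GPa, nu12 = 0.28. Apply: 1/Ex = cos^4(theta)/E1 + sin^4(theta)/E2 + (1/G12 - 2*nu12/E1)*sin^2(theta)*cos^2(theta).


cos^4(45) = 0.25, sin^4(45) = 0.25, sin^2(45)*cos^2(45) = 0.25
1/G12 - 2*nu12/E1 = 1/6 - 2*0.28/125 = 0.162187 GPa^-1
1/Ex = 0.25/125 + 0.25/7 + 0.162187*0.25 = 0.078261 GPa^-1
Ex = 12.78 GPa

12.78 GPa


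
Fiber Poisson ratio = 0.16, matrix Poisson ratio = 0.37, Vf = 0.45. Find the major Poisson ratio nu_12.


nu_12 = nu_f*Vf + nu_m*(1-Vf) = 0.16*0.45 + 0.37*0.55 = 0.2755

0.2755


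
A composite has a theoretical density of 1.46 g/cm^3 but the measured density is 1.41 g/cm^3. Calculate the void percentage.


Void% = (rho_theo - rho_actual)/rho_theo * 100 = (1.46 - 1.41)/1.46 * 100 = 3.42%

3.42%


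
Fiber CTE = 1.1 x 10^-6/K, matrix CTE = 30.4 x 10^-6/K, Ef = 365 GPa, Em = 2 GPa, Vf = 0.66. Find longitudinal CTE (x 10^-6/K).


E1 = Ef*Vf + Em*(1-Vf) = 241.58
alpha_1 = (alpha_f*Ef*Vf + alpha_m*Em*(1-Vf))/E1 = 1.18 x 10^-6/K

1.18 x 10^-6/K


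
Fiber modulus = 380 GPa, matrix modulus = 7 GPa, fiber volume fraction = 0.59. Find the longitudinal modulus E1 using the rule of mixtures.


E1 = Ef*Vf + Em*(1-Vf) = 380*0.59 + 7*0.41 = 227.07 GPa

227.07 GPa


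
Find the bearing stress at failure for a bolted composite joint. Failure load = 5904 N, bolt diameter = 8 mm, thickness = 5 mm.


sigma_br = F/(d*h) = 5904/(8*5) = 147.6 MPa

147.6 MPa


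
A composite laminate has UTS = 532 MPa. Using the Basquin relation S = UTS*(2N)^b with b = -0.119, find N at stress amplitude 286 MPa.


N = 0.5 * (S/UTS)^(1/b) = 0.5 * (286/532)^(1/-0.119) = 92.0575 cycles

92.0575 cycles


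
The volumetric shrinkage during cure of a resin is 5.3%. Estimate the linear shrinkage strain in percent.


Linear shrinkage ≈ vol_shrink/3 = 5.3/3 = 1.767%

1.767%


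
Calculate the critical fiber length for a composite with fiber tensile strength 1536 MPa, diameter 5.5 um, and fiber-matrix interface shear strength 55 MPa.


Lc = sigma_f * d / (2 * tau_i) = 1536 * 5.5 / (2 * 55) = 76.8 um

76.8 um


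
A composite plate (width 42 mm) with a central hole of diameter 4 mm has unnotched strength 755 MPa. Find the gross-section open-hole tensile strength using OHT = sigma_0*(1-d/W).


OHT = sigma_0*(1-d/W) = 755*(1-4/42) = 683.1 MPa

683.1 MPa


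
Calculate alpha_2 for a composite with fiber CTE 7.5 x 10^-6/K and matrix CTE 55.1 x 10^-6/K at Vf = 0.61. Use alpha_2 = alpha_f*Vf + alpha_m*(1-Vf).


alpha_2 = alpha_f*Vf + alpha_m*(1-Vf) = 7.5*0.61 + 55.1*0.39 = 26.1 x 10^-6/K

26.1 x 10^-6/K


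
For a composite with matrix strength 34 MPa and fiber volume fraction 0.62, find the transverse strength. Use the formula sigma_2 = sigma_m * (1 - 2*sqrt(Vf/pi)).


factor = 1 - 2*sqrt(0.62/pi) = 0.1115
sigma_2 = 34 * 0.1115 = 3.79 MPa

3.79 MPa


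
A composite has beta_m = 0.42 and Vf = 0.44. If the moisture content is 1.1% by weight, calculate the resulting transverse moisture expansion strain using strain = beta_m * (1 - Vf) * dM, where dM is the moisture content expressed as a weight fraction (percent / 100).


dM = 1.1/100 = 0.011
strain = beta_m * (1-Vf) * dM = 0.42 * 0.56 * 0.011 = 0.0025872

0.0025872


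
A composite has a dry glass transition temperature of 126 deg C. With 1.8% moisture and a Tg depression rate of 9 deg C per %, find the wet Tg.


Tg_wet = Tg_dry - k*moisture = 126 - 9*1.8 = 109.8 deg C

109.8 deg C


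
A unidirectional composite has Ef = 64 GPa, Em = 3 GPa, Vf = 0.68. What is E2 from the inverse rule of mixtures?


1/E2 = Vf/Ef + (1-Vf)/Em = 0.68/64 + 0.32/3
E2 = 8.53 GPa

8.53 GPa


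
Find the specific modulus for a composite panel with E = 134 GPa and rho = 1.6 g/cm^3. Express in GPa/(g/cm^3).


Specific stiffness = E/rho = 134/1.6 = 83.8 GPa/(g/cm^3)

83.8 GPa/(g/cm^3)


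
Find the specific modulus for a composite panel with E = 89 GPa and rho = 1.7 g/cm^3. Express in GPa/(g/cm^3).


Specific stiffness = E/rho = 89/1.7 = 52.4 GPa/(g/cm^3)

52.4 GPa/(g/cm^3)


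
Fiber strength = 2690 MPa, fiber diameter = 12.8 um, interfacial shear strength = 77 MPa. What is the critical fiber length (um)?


Lc = sigma_f * d / (2 * tau_i) = 2690 * 12.8 / (2 * 77) = 223.6 um

223.6 um


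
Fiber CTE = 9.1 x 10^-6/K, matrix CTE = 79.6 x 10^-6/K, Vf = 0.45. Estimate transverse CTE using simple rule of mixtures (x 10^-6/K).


alpha_2 = alpha_f*Vf + alpha_m*(1-Vf) = 9.1*0.45 + 79.6*0.55 = 47.9 x 10^-6/K

47.9 x 10^-6/K


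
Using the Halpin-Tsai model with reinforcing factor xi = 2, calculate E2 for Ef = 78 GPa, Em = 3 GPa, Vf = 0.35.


eta = (Ef/Em - 1)/(Ef/Em + xi) = (26.0 - 1)/(26.0 + 2) = 0.8929
E2 = Em*(1+xi*eta*Vf)/(1-eta*Vf) = 7.09 GPa

7.09 GPa


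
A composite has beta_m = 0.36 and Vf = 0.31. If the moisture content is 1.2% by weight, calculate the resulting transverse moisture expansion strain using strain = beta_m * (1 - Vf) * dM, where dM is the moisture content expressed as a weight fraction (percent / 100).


dM = 1.2/100 = 0.012
strain = beta_m * (1-Vf) * dM = 0.36 * 0.69 * 0.012 = 0.0029808

0.0029808


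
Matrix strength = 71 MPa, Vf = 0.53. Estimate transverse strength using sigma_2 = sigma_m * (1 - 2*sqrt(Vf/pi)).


factor = 1 - 2*sqrt(0.53/pi) = 0.1785
sigma_2 = 71 * 0.1785 = 12.68 MPa

12.68 MPa


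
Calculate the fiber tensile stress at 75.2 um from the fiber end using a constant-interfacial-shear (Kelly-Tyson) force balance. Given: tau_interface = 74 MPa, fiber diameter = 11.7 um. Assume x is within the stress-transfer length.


Force balance: sigma_f * (pi*d^2/4) = tau * (pi*d) * x  ->  sigma_f = 4 * tau * x / d
sigma_f = 4 * 74 * 75.2 / 11.7 = 1902.5 MPa

1902.5 MPa


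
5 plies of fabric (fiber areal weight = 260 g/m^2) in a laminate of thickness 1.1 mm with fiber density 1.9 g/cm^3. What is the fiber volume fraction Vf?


Vf = n * FAW / (rho_f * h * 1000) = 5 * 260 / (1.9 * 1.1 * 1000) = 0.622

0.622


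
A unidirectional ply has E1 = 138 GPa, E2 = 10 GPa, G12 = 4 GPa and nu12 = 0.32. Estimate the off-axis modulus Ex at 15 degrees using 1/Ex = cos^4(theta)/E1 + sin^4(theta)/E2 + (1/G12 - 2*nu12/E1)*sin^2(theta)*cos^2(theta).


cos^4(15) = 0.870513, sin^4(15) = 0.004487, sin^2(15)*cos^2(15) = 0.0625
1/G12 - 2*nu12/E1 = 1/4 - 2*0.32/138 = 0.245362 GPa^-1
1/Ex = 0.870513/138 + 0.004487/10 + 0.245362*0.0625 = 0.0220919 GPa^-1
Ex = 45.27 GPa

45.27 GPa


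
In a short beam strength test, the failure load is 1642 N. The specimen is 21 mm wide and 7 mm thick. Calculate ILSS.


ILSS = 3F/(4bh) = 3*1642/(4*21*7) = 8.38 MPa

8.38 MPa


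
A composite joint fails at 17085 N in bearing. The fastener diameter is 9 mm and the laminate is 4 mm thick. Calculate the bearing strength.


sigma_br = F/(d*h) = 17085/(9*4) = 474.6 MPa

474.6 MPa


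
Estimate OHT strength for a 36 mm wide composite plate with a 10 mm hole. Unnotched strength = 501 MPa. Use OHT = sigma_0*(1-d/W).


OHT = sigma_0*(1-d/W) = 501*(1-10/36) = 361.8 MPa

361.8 MPa


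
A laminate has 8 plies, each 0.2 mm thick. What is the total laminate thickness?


h = n * t_ply = 8 * 0.2 = 1.6 mm

1.6 mm


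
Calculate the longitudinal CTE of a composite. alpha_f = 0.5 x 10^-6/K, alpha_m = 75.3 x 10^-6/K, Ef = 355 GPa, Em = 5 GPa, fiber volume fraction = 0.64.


E1 = Ef*Vf + Em*(1-Vf) = 229.0
alpha_1 = (alpha_f*Ef*Vf + alpha_m*Em*(1-Vf))/E1 = 1.09 x 10^-6/K

1.09 x 10^-6/K


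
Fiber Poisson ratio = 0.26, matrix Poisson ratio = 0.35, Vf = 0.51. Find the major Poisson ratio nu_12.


nu_12 = nu_f*Vf + nu_m*(1-Vf) = 0.26*0.51 + 0.35*0.49 = 0.3041

0.3041


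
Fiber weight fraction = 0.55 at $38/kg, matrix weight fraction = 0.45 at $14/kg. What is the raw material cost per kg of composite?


Cost = cost_f*Wf + cost_m*Wm = 38*0.55 + 14*0.45 = $27.2/kg

$27.2/kg


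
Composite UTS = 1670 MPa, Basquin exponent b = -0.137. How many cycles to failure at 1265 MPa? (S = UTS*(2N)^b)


N = 0.5 * (S/UTS)^(1/b) = 0.5 * (1265/1670)^(1/-0.137) = 3.7971 cycles

3.7971 cycles


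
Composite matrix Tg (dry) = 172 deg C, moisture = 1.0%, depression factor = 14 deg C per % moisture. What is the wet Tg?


Tg_wet = Tg_dry - k*moisture = 172 - 14*1.0 = 158.0 deg C

158.0 deg C


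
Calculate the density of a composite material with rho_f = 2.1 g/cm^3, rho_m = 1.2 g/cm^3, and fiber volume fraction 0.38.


rho_c = rho_f*Vf + rho_m*(1-Vf) = 2.1*0.38 + 1.2*0.62 = 1.542 g/cm^3

1.542 g/cm^3


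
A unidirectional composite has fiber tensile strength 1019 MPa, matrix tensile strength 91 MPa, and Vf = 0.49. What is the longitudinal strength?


sigma_1 = sigma_f*Vf + sigma_m*(1-Vf) = 1019*0.49 + 91*0.51 = 545.7 MPa

545.7 MPa


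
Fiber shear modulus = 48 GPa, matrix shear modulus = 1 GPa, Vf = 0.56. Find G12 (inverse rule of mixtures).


1/G12 = Vf/Gf + (1-Vf)/Gm = 0.56/48 + 0.44/1
G12 = 2.21 GPa

2.21 GPa


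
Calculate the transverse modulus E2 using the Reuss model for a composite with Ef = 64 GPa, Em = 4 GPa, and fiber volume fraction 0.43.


1/E2 = Vf/Ef + (1-Vf)/Em = 0.43/64 + 0.57/4
E2 = 6.7 GPa

6.7 GPa


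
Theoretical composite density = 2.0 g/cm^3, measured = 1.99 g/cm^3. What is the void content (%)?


Void% = (rho_theo - rho_actual)/rho_theo * 100 = (2.0 - 1.99)/2.0 * 100 = 0.5%

0.5%


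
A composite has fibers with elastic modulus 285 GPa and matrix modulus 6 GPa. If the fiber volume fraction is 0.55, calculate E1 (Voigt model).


E1 = Ef*Vf + Em*(1-Vf) = 285*0.55 + 6*0.45 = 159.45 GPa

159.45 GPa


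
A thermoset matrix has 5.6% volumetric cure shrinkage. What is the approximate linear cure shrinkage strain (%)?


Linear shrinkage ≈ vol_shrink/3 = 5.6/3 = 1.867%

1.867%


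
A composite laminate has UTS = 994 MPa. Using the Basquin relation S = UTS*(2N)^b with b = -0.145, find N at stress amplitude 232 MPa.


N = 0.5 * (S/UTS)^(1/b) = 0.5 * (232/994)^(1/-0.145) = 11399.6102 cycles

11399.6102 cycles


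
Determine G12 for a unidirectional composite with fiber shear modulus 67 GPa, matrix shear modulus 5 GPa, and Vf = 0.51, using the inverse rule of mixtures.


1/G12 = Vf/Gf + (1-Vf)/Gm = 0.51/67 + 0.49/5
G12 = 9.47 GPa

9.47 GPa


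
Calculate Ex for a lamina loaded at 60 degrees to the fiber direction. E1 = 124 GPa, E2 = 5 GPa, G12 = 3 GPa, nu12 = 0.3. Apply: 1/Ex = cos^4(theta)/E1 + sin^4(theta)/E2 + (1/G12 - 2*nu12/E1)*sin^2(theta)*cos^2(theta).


cos^4(60) = 0.0625, sin^4(60) = 0.5625, sin^2(60)*cos^2(60) = 0.1875
1/G12 - 2*nu12/E1 = 1/3 - 2*0.3/124 = 0.328495 GPa^-1
1/Ex = 0.0625/124 + 0.5625/5 + 0.328495*0.1875 = 0.1745968 GPa^-1
Ex = 5.73 GPa

5.73 GPa


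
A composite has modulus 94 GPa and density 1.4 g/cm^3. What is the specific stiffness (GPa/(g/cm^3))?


Specific stiffness = E/rho = 94/1.4 = 67.1 GPa/(g/cm^3)

67.1 GPa/(g/cm^3)


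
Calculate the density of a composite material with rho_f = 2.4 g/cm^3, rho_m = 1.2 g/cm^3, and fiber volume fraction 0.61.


rho_c = rho_f*Vf + rho_m*(1-Vf) = 2.4*0.61 + 1.2*0.39 = 1.932 g/cm^3

1.932 g/cm^3


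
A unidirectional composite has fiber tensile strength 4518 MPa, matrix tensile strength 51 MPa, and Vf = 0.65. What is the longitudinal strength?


sigma_1 = sigma_f*Vf + sigma_m*(1-Vf) = 4518*0.65 + 51*0.35 = 2954.6 MPa

2954.6 MPa


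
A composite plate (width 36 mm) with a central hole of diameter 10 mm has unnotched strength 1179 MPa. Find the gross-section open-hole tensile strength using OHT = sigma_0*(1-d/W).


OHT = sigma_0*(1-d/W) = 1179*(1-10/36) = 851.5 MPa

851.5 MPa


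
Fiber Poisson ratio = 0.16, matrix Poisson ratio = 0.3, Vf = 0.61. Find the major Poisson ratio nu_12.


nu_12 = nu_f*Vf + nu_m*(1-Vf) = 0.16*0.61 + 0.3*0.39 = 0.2146

0.2146


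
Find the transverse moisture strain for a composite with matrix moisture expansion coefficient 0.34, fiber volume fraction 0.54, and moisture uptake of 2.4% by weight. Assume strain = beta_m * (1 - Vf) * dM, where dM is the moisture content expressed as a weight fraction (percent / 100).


dM = 2.4/100 = 0.024
strain = beta_m * (1-Vf) * dM = 0.34 * 0.46 * 0.024 = 0.0037536

0.0037536


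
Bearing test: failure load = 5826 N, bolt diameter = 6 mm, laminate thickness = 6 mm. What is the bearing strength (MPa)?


sigma_br = F/(d*h) = 5826/(6*6) = 161.8 MPa

161.8 MPa


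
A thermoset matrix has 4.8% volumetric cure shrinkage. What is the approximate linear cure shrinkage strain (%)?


Linear shrinkage ≈ vol_shrink/3 = 4.8/3 = 1.6%

1.6%


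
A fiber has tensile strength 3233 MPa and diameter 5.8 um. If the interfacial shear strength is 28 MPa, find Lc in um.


Lc = sigma_f * d / (2 * tau_i) = 3233 * 5.8 / (2 * 28) = 334.8 um

334.8 um


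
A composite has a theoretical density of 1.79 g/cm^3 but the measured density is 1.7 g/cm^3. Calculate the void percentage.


Void% = (rho_theo - rho_actual)/rho_theo * 100 = (1.79 - 1.7)/1.79 * 100 = 5.03%

5.03%


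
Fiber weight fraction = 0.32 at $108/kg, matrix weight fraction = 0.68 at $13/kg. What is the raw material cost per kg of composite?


Cost = cost_f*Wf + cost_m*Wm = 108*0.32 + 13*0.68 = $43.4/kg

$43.4/kg


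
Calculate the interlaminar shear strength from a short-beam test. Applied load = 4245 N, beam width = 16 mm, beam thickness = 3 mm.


ILSS = 3F/(4bh) = 3*4245/(4*16*3) = 66.33 MPa

66.33 MPa


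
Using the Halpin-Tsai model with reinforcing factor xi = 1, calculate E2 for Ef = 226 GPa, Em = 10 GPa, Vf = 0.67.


eta = (Ef/Em - 1)/(Ef/Em + xi) = (22.6 - 1)/(22.6 + 1) = 0.9153
E2 = Em*(1+xi*eta*Vf)/(1-eta*Vf) = 41.71 GPa

41.71 GPa


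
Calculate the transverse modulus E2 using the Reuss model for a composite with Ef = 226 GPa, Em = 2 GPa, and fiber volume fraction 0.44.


1/E2 = Vf/Ef + (1-Vf)/Em = 0.44/226 + 0.56/2
E2 = 3.55 GPa

3.55 GPa


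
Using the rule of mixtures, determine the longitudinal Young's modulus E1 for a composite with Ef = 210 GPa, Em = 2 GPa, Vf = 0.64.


E1 = Ef*Vf + Em*(1-Vf) = 210*0.64 + 2*0.36 = 135.12 GPa

135.12 GPa


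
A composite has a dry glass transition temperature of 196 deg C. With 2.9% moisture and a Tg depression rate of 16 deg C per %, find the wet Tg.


Tg_wet = Tg_dry - k*moisture = 196 - 16*2.9 = 149.6 deg C

149.6 deg C


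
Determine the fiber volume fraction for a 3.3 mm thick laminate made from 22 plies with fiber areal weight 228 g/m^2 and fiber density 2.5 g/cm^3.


Vf = n * FAW / (rho_f * h * 1000) = 22 * 228 / (2.5 * 3.3 * 1000) = 0.608

0.608


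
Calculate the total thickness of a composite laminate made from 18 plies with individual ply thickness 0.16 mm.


h = n * t_ply = 18 * 0.16 = 2.88 mm

2.88 mm


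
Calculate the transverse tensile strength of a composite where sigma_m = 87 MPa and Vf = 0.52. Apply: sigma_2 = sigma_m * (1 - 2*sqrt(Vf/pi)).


factor = 1 - 2*sqrt(0.52/pi) = 0.1863
sigma_2 = 87 * 0.1863 = 16.21 MPa

16.21 MPa


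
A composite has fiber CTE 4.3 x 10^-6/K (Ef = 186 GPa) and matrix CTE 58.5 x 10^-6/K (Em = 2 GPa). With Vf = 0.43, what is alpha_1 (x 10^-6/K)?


E1 = Ef*Vf + Em*(1-Vf) = 81.12
alpha_1 = (alpha_f*Ef*Vf + alpha_m*Em*(1-Vf))/E1 = 5.06 x 10^-6/K

5.06 x 10^-6/K


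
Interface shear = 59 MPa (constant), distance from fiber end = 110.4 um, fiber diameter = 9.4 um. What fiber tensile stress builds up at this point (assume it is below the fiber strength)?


Force balance: sigma_f * (pi*d^2/4) = tau * (pi*d) * x  ->  sigma_f = 4 * tau * x / d
sigma_f = 4 * 59 * 110.4 / 9.4 = 2771.7 MPa

2771.7 MPa


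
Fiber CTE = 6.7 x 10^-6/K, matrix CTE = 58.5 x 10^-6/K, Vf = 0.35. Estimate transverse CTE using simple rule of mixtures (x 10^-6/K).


alpha_2 = alpha_f*Vf + alpha_m*(1-Vf) = 6.7*0.35 + 58.5*0.65 = 40.4 x 10^-6/K

40.4 x 10^-6/K


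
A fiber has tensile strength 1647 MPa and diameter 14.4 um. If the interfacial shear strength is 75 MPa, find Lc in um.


Lc = sigma_f * d / (2 * tau_i) = 1647 * 14.4 / (2 * 75) = 158.1 um

158.1 um


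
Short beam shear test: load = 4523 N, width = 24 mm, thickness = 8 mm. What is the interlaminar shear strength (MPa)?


ILSS = 3F/(4bh) = 3*4523/(4*24*8) = 17.67 MPa

17.67 MPa


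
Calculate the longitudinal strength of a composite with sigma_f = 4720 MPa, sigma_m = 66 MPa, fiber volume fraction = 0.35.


sigma_1 = sigma_f*Vf + sigma_m*(1-Vf) = 4720*0.35 + 66*0.65 = 1694.9 MPa

1694.9 MPa


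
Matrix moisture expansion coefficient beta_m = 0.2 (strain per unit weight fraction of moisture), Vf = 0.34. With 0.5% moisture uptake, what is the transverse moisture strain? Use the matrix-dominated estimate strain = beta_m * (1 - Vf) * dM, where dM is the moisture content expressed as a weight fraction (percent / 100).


dM = 0.5/100 = 0.005
strain = beta_m * (1-Vf) * dM = 0.2 * 0.66 * 0.005 = 0.00066

0.00066


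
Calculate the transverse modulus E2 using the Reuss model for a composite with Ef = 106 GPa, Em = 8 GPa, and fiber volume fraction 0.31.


1/E2 = Vf/Ef + (1-Vf)/Em = 0.31/106 + 0.69/8
E2 = 11.21 GPa

11.21 GPa


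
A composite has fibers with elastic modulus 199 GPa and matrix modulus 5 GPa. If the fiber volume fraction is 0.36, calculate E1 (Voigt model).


E1 = Ef*Vf + Em*(1-Vf) = 199*0.36 + 5*0.64 = 74.84 GPa

74.84 GPa


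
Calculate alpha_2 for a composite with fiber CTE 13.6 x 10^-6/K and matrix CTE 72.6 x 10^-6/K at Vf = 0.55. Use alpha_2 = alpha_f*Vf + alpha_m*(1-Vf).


alpha_2 = alpha_f*Vf + alpha_m*(1-Vf) = 13.6*0.55 + 72.6*0.45 = 40.2 x 10^-6/K

40.2 x 10^-6/K


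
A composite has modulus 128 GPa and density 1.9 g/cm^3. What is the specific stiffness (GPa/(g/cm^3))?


Specific stiffness = E/rho = 128/1.9 = 67.4 GPa/(g/cm^3)

67.4 GPa/(g/cm^3)


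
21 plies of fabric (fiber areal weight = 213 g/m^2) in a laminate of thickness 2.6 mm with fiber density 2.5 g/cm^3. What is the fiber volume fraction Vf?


Vf = n * FAW / (rho_f * h * 1000) = 21 * 213 / (2.5 * 2.6 * 1000) = 0.6882

0.6882


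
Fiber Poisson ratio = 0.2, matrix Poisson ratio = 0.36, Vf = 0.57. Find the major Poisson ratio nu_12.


nu_12 = nu_f*Vf + nu_m*(1-Vf) = 0.2*0.57 + 0.36*0.43 = 0.2688

0.2688


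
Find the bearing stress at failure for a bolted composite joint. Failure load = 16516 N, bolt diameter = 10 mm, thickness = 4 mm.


sigma_br = F/(d*h) = 16516/(10*4) = 412.9 MPa

412.9 MPa


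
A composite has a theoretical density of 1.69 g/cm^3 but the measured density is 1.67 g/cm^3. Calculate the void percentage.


Void% = (rho_theo - rho_actual)/rho_theo * 100 = (1.69 - 1.67)/1.69 * 100 = 1.18%

1.18%


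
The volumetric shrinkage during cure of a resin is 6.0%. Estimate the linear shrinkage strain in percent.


Linear shrinkage ≈ vol_shrink/3 = 6.0/3 = 2.0%

2.0%


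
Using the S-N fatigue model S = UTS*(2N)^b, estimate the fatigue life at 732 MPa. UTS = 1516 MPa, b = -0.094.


N = 0.5 * (S/UTS)^(1/b) = 0.5 * (732/1516)^(1/-0.094) = 1155.2432 cycles

1155.2432 cycles


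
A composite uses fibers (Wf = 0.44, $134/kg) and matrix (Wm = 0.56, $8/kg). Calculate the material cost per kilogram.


Cost = cost_f*Wf + cost_m*Wm = 134*0.44 + 8*0.56 = $63.44/kg

$63.44/kg


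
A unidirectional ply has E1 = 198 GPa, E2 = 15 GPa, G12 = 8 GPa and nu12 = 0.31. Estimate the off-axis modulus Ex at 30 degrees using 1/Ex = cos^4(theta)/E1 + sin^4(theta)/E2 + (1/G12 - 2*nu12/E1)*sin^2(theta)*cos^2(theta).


cos^4(30) = 0.5625, sin^4(30) = 0.0625, sin^2(30)*cos^2(30) = 0.1875
1/G12 - 2*nu12/E1 = 1/8 - 2*0.31/198 = 0.121869 GPa^-1
1/Ex = 0.5625/198 + 0.0625/15 + 0.121869*0.1875 = 0.029858 GPa^-1
Ex = 33.49 GPa

33.49 GPa


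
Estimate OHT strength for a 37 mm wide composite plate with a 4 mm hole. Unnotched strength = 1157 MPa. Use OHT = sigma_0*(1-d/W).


OHT = sigma_0*(1-d/W) = 1157*(1-4/37) = 1031.9 MPa

1031.9 MPa


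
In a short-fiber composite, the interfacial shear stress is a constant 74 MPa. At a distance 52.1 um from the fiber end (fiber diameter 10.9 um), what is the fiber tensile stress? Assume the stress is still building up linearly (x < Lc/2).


Force balance: sigma_f * (pi*d^2/4) = tau * (pi*d) * x  ->  sigma_f = 4 * tau * x / d
sigma_f = 4 * 74 * 52.1 / 10.9 = 1414.8 MPa

1414.8 MPa


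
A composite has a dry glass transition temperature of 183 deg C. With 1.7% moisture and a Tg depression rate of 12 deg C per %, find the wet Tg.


Tg_wet = Tg_dry - k*moisture = 183 - 12*1.7 = 162.6 deg C

162.6 deg C


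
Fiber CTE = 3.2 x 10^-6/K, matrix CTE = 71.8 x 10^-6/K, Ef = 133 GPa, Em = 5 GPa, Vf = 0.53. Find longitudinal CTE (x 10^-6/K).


E1 = Ef*Vf + Em*(1-Vf) = 72.84
alpha_1 = (alpha_f*Ef*Vf + alpha_m*Em*(1-Vf))/E1 = 5.41 x 10^-6/K

5.41 x 10^-6/K


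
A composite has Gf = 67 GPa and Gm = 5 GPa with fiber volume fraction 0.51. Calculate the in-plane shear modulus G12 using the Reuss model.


1/G12 = Vf/Gf + (1-Vf)/Gm = 0.51/67 + 0.49/5
G12 = 9.47 GPa

9.47 GPa


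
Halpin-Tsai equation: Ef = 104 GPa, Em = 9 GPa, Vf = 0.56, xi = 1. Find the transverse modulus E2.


eta = (Ef/Em - 1)/(Ef/Em + xi) = (11.5556 - 1)/(11.5556 + 1) = 0.8407
E2 = Em*(1+xi*eta*Vf)/(1-eta*Vf) = 25.01 GPa

25.01 GPa


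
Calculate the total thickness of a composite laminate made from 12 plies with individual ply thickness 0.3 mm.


h = n * t_ply = 12 * 0.3 = 3.6 mm

3.6 mm


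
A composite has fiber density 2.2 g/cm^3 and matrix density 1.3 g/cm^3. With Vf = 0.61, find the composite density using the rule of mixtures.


rho_c = rho_f*Vf + rho_m*(1-Vf) = 2.2*0.61 + 1.3*0.39 = 1.849 g/cm^3

1.849 g/cm^3


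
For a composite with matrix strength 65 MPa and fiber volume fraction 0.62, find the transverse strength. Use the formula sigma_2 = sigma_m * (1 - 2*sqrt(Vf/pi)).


factor = 1 - 2*sqrt(0.62/pi) = 0.1115
sigma_2 = 65 * 0.1115 = 7.25 MPa

7.25 MPa


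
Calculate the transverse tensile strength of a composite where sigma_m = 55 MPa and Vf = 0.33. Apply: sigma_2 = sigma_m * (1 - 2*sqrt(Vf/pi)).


factor = 1 - 2*sqrt(0.33/pi) = 0.3518
sigma_2 = 55 * 0.3518 = 19.35 MPa

19.35 MPa


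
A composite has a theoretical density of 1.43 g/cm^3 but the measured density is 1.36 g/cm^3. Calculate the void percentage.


Void% = (rho_theo - rho_actual)/rho_theo * 100 = (1.43 - 1.36)/1.43 * 100 = 4.9%

4.9%


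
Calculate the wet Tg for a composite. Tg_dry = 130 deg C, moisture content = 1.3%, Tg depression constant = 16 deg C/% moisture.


Tg_wet = Tg_dry - k*moisture = 130 - 16*1.3 = 109.2 deg C

109.2 deg C


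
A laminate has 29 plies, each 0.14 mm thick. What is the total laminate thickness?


h = n * t_ply = 29 * 0.14 = 4.06 mm

4.06 mm


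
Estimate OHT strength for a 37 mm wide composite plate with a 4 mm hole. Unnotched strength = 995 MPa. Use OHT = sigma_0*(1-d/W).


OHT = sigma_0*(1-d/W) = 995*(1-4/37) = 887.4 MPa

887.4 MPa


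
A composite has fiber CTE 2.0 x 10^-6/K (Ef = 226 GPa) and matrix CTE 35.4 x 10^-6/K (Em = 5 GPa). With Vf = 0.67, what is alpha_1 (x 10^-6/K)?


E1 = Ef*Vf + Em*(1-Vf) = 153.07
alpha_1 = (alpha_f*Ef*Vf + alpha_m*Em*(1-Vf))/E1 = 2.36 x 10^-6/K

2.36 x 10^-6/K


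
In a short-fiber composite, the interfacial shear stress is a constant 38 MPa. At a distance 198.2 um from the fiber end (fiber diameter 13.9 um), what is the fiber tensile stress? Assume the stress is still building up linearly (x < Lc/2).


Force balance: sigma_f * (pi*d^2/4) = tau * (pi*d) * x  ->  sigma_f = 4 * tau * x / d
sigma_f = 4 * 38 * 198.2 / 13.9 = 2167.4 MPa

2167.4 MPa


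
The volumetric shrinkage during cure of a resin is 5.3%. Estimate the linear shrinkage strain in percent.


Linear shrinkage ≈ vol_shrink/3 = 5.3/3 = 1.767%

1.767%


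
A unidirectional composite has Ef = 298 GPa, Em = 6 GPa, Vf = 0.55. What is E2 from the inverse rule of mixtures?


1/E2 = Vf/Ef + (1-Vf)/Em = 0.55/298 + 0.45/6
E2 = 13.01 GPa

13.01 GPa


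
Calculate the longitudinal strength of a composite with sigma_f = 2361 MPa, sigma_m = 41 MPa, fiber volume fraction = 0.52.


sigma_1 = sigma_f*Vf + sigma_m*(1-Vf) = 2361*0.52 + 41*0.48 = 1247.4 MPa

1247.4 MPa


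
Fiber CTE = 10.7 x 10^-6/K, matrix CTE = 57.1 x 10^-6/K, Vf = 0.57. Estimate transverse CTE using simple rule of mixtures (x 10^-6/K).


alpha_2 = alpha_f*Vf + alpha_m*(1-Vf) = 10.7*0.57 + 57.1*0.43 = 30.7 x 10^-6/K

30.7 x 10^-6/K


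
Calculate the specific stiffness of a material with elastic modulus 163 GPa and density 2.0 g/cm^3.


Specific stiffness = E/rho = 163/2.0 = 81.5 GPa/(g/cm^3)

81.5 GPa/(g/cm^3)


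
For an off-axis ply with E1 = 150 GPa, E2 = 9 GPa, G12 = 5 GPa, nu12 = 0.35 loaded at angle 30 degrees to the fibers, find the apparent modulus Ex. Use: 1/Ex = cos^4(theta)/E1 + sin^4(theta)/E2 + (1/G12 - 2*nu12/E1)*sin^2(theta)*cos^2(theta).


cos^4(30) = 0.5625, sin^4(30) = 0.0625, sin^2(30)*cos^2(30) = 0.1875
1/G12 - 2*nu12/E1 = 1/5 - 2*0.35/150 = 0.195333 GPa^-1
1/Ex = 0.5625/150 + 0.0625/9 + 0.195333*0.1875 = 0.0473194 GPa^-1
Ex = 21.13 GPa

21.13 GPa


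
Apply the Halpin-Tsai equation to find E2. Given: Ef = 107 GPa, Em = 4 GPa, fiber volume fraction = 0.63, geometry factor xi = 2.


eta = (Ef/Em - 1)/(Ef/Em + xi) = (26.75 - 1)/(26.75 + 2) = 0.8957
E2 = Em*(1+xi*eta*Vf)/(1-eta*Vf) = 19.54 GPa

19.54 GPa


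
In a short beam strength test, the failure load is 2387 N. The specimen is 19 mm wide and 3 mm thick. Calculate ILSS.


ILSS = 3F/(4bh) = 3*2387/(4*19*3) = 31.41 MPa

31.41 MPa


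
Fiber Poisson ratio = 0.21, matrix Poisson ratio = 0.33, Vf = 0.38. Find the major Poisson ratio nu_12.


nu_12 = nu_f*Vf + nu_m*(1-Vf) = 0.21*0.38 + 0.33*0.62 = 0.2844

0.2844


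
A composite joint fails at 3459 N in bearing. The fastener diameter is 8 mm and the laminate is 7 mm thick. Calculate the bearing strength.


sigma_br = F/(d*h) = 3459/(8*7) = 61.8 MPa

61.8 MPa


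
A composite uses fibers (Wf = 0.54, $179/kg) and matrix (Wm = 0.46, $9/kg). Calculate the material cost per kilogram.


Cost = cost_f*Wf + cost_m*Wm = 179*0.54 + 9*0.46 = $100.8/kg

$100.8/kg


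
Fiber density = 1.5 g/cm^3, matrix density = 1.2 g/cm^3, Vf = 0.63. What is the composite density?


rho_c = rho_f*Vf + rho_m*(1-Vf) = 1.5*0.63 + 1.2*0.37 = 1.389 g/cm^3

1.389 g/cm^3


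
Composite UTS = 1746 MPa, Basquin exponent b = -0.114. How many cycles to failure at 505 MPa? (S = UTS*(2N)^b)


N = 0.5 * (S/UTS)^(1/b) = 0.5 * (505/1746)^(1/-0.114) = 26599.4279 cycles

26599.4279 cycles


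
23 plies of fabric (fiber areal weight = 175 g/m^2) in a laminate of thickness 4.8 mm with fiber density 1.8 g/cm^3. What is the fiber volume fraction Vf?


Vf = n * FAW / (rho_f * h * 1000) = 23 * 175 / (1.8 * 4.8 * 1000) = 0.4659

0.4659


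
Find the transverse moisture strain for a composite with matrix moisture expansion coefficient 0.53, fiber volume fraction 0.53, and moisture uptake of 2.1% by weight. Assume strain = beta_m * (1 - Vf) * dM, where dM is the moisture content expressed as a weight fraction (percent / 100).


dM = 2.1/100 = 0.021
strain = beta_m * (1-Vf) * dM = 0.53 * 0.47 * 0.021 = 0.0052311

0.0052311


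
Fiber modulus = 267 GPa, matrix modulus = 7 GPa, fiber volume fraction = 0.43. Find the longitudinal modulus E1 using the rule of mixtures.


E1 = Ef*Vf + Em*(1-Vf) = 267*0.43 + 7*0.57 = 118.8 GPa

118.8 GPa


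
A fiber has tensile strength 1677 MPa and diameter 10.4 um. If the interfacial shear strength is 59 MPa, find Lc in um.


Lc = sigma_f * d / (2 * tau_i) = 1677 * 10.4 / (2 * 59) = 147.8 um

147.8 um


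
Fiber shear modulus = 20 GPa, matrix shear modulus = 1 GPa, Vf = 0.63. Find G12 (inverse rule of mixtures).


1/G12 = Vf/Gf + (1-Vf)/Gm = 0.63/20 + 0.37/1
G12 = 2.49 GPa

2.49 GPa


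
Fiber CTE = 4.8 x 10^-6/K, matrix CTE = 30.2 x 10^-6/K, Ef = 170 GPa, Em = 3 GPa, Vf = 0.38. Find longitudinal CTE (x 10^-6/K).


E1 = Ef*Vf + Em*(1-Vf) = 66.46
alpha_1 = (alpha_f*Ef*Vf + alpha_m*Em*(1-Vf))/E1 = 5.51 x 10^-6/K

5.51 x 10^-6/K


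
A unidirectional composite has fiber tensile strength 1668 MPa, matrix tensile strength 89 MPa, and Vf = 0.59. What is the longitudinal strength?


sigma_1 = sigma_f*Vf + sigma_m*(1-Vf) = 1668*0.59 + 89*0.41 = 1020.6 MPa

1020.6 MPa


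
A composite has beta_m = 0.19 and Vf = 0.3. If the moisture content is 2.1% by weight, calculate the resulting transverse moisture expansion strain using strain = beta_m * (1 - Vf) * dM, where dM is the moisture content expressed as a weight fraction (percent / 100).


dM = 2.1/100 = 0.021
strain = beta_m * (1-Vf) * dM = 0.19 * 0.7 * 0.021 = 0.002793

0.002793


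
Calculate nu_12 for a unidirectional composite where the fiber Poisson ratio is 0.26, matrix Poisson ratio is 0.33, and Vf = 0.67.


nu_12 = nu_f*Vf + nu_m*(1-Vf) = 0.26*0.67 + 0.33*0.33 = 0.2831

0.2831


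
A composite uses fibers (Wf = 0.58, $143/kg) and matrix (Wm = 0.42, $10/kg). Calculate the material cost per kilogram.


Cost = cost_f*Wf + cost_m*Wm = 143*0.58 + 10*0.42 = $87.14/kg

$87.14/kg


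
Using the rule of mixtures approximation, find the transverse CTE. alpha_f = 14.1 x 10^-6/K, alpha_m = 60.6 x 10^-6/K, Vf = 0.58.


alpha_2 = alpha_f*Vf + alpha_m*(1-Vf) = 14.1*0.58 + 60.6*0.42 = 33.6 x 10^-6/K

33.6 x 10^-6/K


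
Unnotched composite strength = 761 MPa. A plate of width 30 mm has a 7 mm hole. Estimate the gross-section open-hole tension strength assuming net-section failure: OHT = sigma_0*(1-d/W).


OHT = sigma_0*(1-d/W) = 761*(1-7/30) = 583.4 MPa

583.4 MPa


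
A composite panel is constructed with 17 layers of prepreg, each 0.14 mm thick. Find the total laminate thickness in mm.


h = n * t_ply = 17 * 0.14 = 2.38 mm

2.38 mm


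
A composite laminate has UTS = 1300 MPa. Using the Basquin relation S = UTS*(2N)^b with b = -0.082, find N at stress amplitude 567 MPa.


N = 0.5 * (S/UTS)^(1/b) = 0.5 * (567/1300)^(1/-0.082) = 12405.3131 cycles

12405.3131 cycles


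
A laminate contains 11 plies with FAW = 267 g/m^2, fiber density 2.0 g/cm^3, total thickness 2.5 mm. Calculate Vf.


Vf = n * FAW / (rho_f * h * 1000) = 11 * 267 / (2.0 * 2.5 * 1000) = 0.5874

0.5874


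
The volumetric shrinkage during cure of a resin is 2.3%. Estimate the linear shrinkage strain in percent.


Linear shrinkage ≈ vol_shrink/3 = 2.3/3 = 0.767%

0.767%


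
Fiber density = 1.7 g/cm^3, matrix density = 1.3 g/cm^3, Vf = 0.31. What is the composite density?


rho_c = rho_f*Vf + rho_m*(1-Vf) = 1.7*0.31 + 1.3*0.69 = 1.424 g/cm^3

1.424 g/cm^3


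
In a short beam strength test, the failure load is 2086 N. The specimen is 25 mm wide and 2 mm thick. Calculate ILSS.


ILSS = 3F/(4bh) = 3*2086/(4*25*2) = 31.29 MPa

31.29 MPa


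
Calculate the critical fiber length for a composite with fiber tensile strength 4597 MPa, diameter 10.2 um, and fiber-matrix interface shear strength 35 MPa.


Lc = sigma_f * d / (2 * tau_i) = 4597 * 10.2 / (2 * 35) = 669.8 um

669.8 um


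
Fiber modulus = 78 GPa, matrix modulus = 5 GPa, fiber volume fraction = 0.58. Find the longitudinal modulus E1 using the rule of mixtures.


E1 = Ef*Vf + Em*(1-Vf) = 78*0.58 + 5*0.42 = 47.34 GPa

47.34 GPa


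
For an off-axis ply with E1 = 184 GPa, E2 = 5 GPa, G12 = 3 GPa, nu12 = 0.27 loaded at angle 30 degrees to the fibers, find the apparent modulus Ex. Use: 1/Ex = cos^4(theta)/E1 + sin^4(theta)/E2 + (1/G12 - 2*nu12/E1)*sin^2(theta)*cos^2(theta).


cos^4(30) = 0.5625, sin^4(30) = 0.0625, sin^2(30)*cos^2(30) = 0.1875
1/G12 - 2*nu12/E1 = 1/3 - 2*0.27/184 = 0.330399 GPa^-1
1/Ex = 0.5625/184 + 0.0625/5 + 0.330399*0.1875 = 0.0775068 GPa^-1
Ex = 12.9 GPa

12.9 GPa


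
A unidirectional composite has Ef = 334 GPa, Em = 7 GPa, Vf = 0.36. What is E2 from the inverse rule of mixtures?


1/E2 = Vf/Ef + (1-Vf)/Em = 0.36/334 + 0.64/7
E2 = 10.81 GPa

10.81 GPa


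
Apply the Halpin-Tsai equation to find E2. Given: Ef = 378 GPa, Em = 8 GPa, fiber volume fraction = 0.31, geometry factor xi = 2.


eta = (Ef/Em - 1)/(Ef/Em + xi) = (47.25 - 1)/(47.25 + 2) = 0.9391
E2 = Em*(1+xi*eta*Vf)/(1-eta*Vf) = 17.86 GPa

17.86 GPa


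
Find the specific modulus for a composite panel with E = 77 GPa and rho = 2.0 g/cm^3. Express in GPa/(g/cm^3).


Specific stiffness = E/rho = 77/2.0 = 38.5 GPa/(g/cm^3)

38.5 GPa/(g/cm^3)


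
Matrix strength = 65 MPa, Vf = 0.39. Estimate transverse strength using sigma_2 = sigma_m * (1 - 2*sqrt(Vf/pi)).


factor = 1 - 2*sqrt(0.39/pi) = 0.2953
sigma_2 = 65 * 0.2953 = 19.2 MPa

19.2 MPa


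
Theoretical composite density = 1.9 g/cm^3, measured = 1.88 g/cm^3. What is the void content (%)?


Void% = (rho_theo - rho_actual)/rho_theo * 100 = (1.9 - 1.88)/1.9 * 100 = 1.05%

1.05%


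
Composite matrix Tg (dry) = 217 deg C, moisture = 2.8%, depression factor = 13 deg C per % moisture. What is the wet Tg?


Tg_wet = Tg_dry - k*moisture = 217 - 13*2.8 = 180.6 deg C

180.6 deg C


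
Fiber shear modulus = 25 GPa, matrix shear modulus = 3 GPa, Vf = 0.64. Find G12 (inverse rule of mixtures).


1/G12 = Vf/Gf + (1-Vf)/Gm = 0.64/25 + 0.36/3
G12 = 6.87 GPa

6.87 GPa


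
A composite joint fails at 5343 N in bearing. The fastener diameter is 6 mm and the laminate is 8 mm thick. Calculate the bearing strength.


sigma_br = F/(d*h) = 5343/(6*8) = 111.3 MPa

111.3 MPa


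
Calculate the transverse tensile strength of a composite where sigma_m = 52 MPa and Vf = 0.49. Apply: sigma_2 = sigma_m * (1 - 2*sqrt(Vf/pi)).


factor = 1 - 2*sqrt(0.49/pi) = 0.2101
sigma_2 = 52 * 0.2101 = 10.93 MPa

10.93 MPa


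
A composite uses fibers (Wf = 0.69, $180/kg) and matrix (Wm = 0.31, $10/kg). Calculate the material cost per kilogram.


Cost = cost_f*Wf + cost_m*Wm = 180*0.69 + 10*0.31 = $127.3/kg

$127.3/kg


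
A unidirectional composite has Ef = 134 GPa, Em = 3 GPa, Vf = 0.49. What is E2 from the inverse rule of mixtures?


1/E2 = Vf/Ef + (1-Vf)/Em = 0.49/134 + 0.51/3
E2 = 5.76 GPa

5.76 GPa


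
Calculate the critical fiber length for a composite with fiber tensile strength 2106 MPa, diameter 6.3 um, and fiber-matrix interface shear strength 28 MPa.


Lc = sigma_f * d / (2 * tau_i) = 2106 * 6.3 / (2 * 28) = 236.9 um

236.9 um


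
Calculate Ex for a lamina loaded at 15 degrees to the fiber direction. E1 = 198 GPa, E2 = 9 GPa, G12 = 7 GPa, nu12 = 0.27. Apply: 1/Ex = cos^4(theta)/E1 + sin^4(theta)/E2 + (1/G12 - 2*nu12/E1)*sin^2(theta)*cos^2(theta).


cos^4(15) = 0.870513, sin^4(15) = 0.004487, sin^2(15)*cos^2(15) = 0.0625
1/G12 - 2*nu12/E1 = 1/7 - 2*0.27/198 = 0.14013 GPa^-1
1/Ex = 0.870513/198 + 0.004487/9 + 0.14013*0.0625 = 0.0136532 GPa^-1
Ex = 73.24 GPa

73.24 GPa


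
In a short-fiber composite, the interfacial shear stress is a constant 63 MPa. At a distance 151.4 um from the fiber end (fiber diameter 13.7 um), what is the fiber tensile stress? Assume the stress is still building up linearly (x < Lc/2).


Force balance: sigma_f * (pi*d^2/4) = tau * (pi*d) * x  ->  sigma_f = 4 * tau * x / d
sigma_f = 4 * 63 * 151.4 / 13.7 = 2784.9 MPa

2784.9 MPa


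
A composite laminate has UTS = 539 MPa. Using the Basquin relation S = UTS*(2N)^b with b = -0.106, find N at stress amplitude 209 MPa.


N = 0.5 * (S/UTS)^(1/b) = 0.5 * (209/539)^(1/-0.106) = 3806.2983 cycles

3806.2983 cycles


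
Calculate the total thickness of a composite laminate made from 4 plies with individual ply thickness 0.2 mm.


h = n * t_ply = 4 * 0.2 = 0.8 mm

0.8 mm


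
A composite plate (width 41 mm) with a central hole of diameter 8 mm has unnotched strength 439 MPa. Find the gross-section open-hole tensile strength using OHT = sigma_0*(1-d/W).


OHT = sigma_0*(1-d/W) = 439*(1-8/41) = 353.3 MPa

353.3 MPa


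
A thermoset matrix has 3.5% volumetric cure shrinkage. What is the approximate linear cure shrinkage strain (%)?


Linear shrinkage ≈ vol_shrink/3 = 3.5/3 = 1.167%

1.167%


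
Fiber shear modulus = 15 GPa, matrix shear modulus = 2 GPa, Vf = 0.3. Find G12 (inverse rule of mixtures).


1/G12 = Vf/Gf + (1-Vf)/Gm = 0.3/15 + 0.7/2
G12 = 2.7 GPa

2.7 GPa


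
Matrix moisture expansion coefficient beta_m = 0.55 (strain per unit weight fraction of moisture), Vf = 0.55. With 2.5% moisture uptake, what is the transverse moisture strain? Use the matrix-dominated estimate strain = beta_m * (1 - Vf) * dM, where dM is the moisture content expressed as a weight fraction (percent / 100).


dM = 2.5/100 = 0.025
strain = beta_m * (1-Vf) * dM = 0.55 * 0.45 * 0.025 = 0.0061875

0.0061875


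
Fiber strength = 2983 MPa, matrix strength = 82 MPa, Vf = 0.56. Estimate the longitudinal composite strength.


sigma_1 = sigma_f*Vf + sigma_m*(1-Vf) = 2983*0.56 + 82*0.44 = 1706.6 MPa

1706.6 MPa


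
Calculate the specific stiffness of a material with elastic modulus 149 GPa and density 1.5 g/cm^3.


Specific stiffness = E/rho = 149/1.5 = 99.3 GPa/(g/cm^3)

99.3 GPa/(g/cm^3)


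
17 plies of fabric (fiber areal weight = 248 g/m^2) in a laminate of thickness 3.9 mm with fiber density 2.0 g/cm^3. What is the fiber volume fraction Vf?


Vf = n * FAW / (rho_f * h * 1000) = 17 * 248 / (2.0 * 3.9 * 1000) = 0.5405

0.5405


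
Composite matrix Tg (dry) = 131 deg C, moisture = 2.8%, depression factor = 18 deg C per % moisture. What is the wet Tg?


Tg_wet = Tg_dry - k*moisture = 131 - 18*2.8 = 80.6 deg C

80.6 deg C


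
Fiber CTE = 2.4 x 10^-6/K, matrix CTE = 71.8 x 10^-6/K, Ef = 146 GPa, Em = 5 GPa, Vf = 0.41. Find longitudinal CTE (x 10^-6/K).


E1 = Ef*Vf + Em*(1-Vf) = 62.81
alpha_1 = (alpha_f*Ef*Vf + alpha_m*Em*(1-Vf))/E1 = 5.66 x 10^-6/K

5.66 x 10^-6/K


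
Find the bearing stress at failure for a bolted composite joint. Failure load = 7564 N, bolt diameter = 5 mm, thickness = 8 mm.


sigma_br = F/(d*h) = 7564/(5*8) = 189.1 MPa

189.1 MPa
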